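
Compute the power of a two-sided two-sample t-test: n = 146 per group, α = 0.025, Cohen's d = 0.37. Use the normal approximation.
Power ≈ 0.82

Power calculation (two-sample t-test, normal approximation):
z_β = d · √(n/2) - z_{α/2}
z_β = 0.37 · √(146/2) - 2.241
z_β = 0.37 · 8.544 - 2.241
z_β = 0.920

Power = Φ(z_β) = Φ(0.920) ≈ 0.821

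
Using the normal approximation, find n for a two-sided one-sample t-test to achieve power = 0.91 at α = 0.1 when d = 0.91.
n = 11

Sample size formula (one-sample t-test, normal approximation):
n = ((z_{α/2} + z_β) / d)²

z_{α/2} = 1.645 (for α = 0.1, two-sided)
z_β = 1.341 (for power = 0.91)
d = 0.91

n = ((1.645 + 1.341) / 0.91)²
n = (3.281)²
n ≈ 10.76
Round up to the next whole number: n = 11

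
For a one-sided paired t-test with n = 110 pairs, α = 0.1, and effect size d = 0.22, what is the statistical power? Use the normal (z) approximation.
Power ≈ 0.85

Power calculation (paired t-test, normal approximation):
z_β = d · √n - z_α
z_β = 0.22 · √110 - 1.282
z_β = 0.22 · 10.488 - 1.282
z_β = 1.026

Power = Φ(z_β) = Φ(1.026) ≈ 0.848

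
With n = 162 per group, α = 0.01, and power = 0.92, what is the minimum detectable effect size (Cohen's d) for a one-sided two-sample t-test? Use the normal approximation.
d ≈ 0.41

Minimum detectable effect (two-sample t-test, normal approximation):
d = (z_α + z_β) / √(n/2)
d = (2.326 + 1.405) / √(162/2)
d = 3.731 / 9.000
d ≈ 0.41

By Cohen's convention (0.2 small / 0.5 medium / 0.8 large): small effect.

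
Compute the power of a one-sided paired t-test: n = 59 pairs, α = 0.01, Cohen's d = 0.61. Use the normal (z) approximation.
Power ≈ 0.99

Power calculation (paired t-test, normal approximation):
z_β = d · √n - z_α
z_β = 0.61 · √59 - 2.326
z_β = 0.61 · 7.681 - 2.326
z_β = 2.359

Power = Φ(z_β) = Φ(2.359) ≈ 0.991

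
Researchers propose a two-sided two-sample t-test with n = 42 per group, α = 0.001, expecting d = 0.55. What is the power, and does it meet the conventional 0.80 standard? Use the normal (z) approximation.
Power ≈ 0.22; the study is underpowered (power < 0.80)

Power calculation (two-sample t-test, normal approximation):
z_β = d · √(n/2) - z_{α/2}
z_β = 0.55 · √(42/2) - 3.291
z_β = 0.55 · 4.583 - 3.291
z_β = -0.770

Power = Φ(z_β) = Φ(-0.770) ≈ 0.221

Effect size d = 0.55 is medium by Cohen's convention (0.2/0.5/0.8).

Threshold: power ≥ 0.80 is conventionally adequate.
Power ≈ 0.22 → the study is underpowered (power < 0.80).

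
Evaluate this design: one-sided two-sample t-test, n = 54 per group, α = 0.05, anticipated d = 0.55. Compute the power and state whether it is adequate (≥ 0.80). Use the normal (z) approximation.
Power ≈ 0.89; the study is adequately powered (power ≥ 0.80)

Power calculation (two-sample t-test, normal approximation):
z_β = d · √(n/2) - z_α
z_β = 0.55 · √(54/2) - 1.645
z_β = 0.55 · 5.196 - 1.645
z_β = 1.213

Power = Φ(z_β) = Φ(1.213) ≈ 0.887

Effect size d = 0.55 is medium by Cohen's convention (0.2/0.5/0.8).

Threshold: power ≥ 0.80 is conventionally adequate.
Power ≈ 0.89 → the study is adequately powered (power ≥ 0.80).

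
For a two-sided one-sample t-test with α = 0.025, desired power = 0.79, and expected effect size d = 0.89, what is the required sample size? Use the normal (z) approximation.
n = 12

Sample size formula (one-sample t-test, normal approximation):
n = ((z_{α/2} + z_β) / d)²

z_{α/2} = 2.241 (for α = 0.025, two-sided)
z_β = 0.806 (for power = 0.79)
d = 0.89

n = ((2.241 + 0.806) / 0.89)²
n = (3.424)²
n ≈ 11.72
Round up to the next whole number: n = 12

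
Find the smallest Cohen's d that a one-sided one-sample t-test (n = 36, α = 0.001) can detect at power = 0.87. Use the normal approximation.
d ≈ 0.70

Minimum detectable effect (one-sample t-test, normal approximation):
d = (z_α + z_β) / √n
d = (3.090 + 1.126) / √36
d = 4.217 / 6.000
d ≈ 0.70

By Cohen's convention (0.2 small / 0.5 medium / 0.8 large): medium effect.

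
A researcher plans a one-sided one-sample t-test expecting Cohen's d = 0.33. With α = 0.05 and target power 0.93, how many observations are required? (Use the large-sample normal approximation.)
n = 90

Sample size formula (one-sample t-test, normal approximation):
n = ((z_α + z_β) / d)²

z_α = 1.645 (for α = 0.05, one-sided)
z_β = 1.476 (for power = 0.93)
d = 0.33

n = ((1.645 + 1.476) / 0.33)²
n = (9.458)²
n ≈ 89.45
Round up to the next whole number: n = 90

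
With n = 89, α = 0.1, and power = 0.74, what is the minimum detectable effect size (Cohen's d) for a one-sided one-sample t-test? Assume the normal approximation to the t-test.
d ≈ 0.20

Minimum detectable effect (one-sample t-test, normal approximation):
d = (z_α + z_β) / √n
d = (1.282 + 0.643) / √89
d = 1.925 / 9.434
d ≈ 0.20

By Cohen's convention (0.2 small / 0.5 medium / 0.8 large): small effect.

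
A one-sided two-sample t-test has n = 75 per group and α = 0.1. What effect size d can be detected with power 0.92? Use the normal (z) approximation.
d ≈ 0.44

Minimum detectable effect (two-sample t-test, normal approximation):
d = (z_α + z_β) / √(n/2)
d = (1.282 + 1.405) / √(75/2)
d = 2.687 / 6.124
d ≈ 0.44

By Cohen's convention (0.2 small / 0.5 medium / 0.8 large): small effect.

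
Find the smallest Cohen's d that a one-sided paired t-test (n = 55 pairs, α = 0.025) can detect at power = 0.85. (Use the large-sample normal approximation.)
d ≈ 0.40

Minimum detectable effect (paired t-test, normal approximation):
d = (z_α + z_β) / √n
d = (1.960 + 1.036) / √55
d = 2.996 / 7.416
d ≈ 0.40

By Cohen's convention (0.2 small / 0.5 medium / 0.8 large): small effect.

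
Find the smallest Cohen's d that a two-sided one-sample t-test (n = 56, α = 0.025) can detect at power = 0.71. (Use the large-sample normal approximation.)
d ≈ 0.37

Minimum detectable effect (one-sample t-test, normal approximation):
d = (z_{α/2} + z_β) / √n
d = (2.241 + 0.553) / √56
d = 2.795 / 7.483
d ≈ 0.37

By Cohen's convention (0.2 small / 0.5 medium / 0.8 large): small effect.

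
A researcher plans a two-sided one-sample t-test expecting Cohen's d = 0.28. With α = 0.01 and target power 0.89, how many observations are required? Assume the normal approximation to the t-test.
n = 185

Sample size formula (one-sample t-test, normal approximation):
n = ((z_{α/2} + z_β) / d)²

z_{α/2} = 2.576 (for α = 0.01, two-sided)
z_β = 1.227 (for power = 0.89)
d = 0.28

n = ((2.576 + 1.227) / 0.28)²
n = (13.582)²
n ≈ 184.47
Round up to the next whole number: n = 185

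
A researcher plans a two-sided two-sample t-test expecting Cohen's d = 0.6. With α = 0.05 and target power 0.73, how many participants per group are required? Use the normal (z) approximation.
n = 37 per group

Sample size formula (two-sample t-test, normal approximation):
n = 2 · ((z_{α/2} + z_β) / d)²

z_{α/2} = 1.960 (for α = 0.05, two-sided)
z_β = 0.613 (for power = 0.73)
d = 0.6

n = 2 · ((1.960 + 0.613) / 0.6)²
n = 2 · (4.288)²
n ≈ 36.77
Round up to the next whole number: n = 37 per group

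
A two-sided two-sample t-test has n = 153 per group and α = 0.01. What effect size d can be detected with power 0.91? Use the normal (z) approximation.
d ≈ 0.45

Minimum detectable effect (two-sample t-test, normal approximation):
d = (z_{α/2} + z_β) / √(n/2)
d = (2.576 + 1.341) / √(153/2)
d = 3.917 / 8.746
d ≈ 0.45

By Cohen's convention (0.2 small / 0.5 medium / 0.8 large): small effect.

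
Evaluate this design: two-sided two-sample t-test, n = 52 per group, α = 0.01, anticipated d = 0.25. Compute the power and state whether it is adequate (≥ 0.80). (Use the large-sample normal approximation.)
Power ≈ 0.10; the study is underpowered (power < 0.80)

Power calculation (two-sample t-test, normal approximation):
z_β = d · √(n/2) - z_{α/2}
z_β = 0.25 · √(52/2) - 2.576
z_β = 0.25 · 5.099 - 2.576
z_β = -1.301

Power = Φ(z_β) = Φ(-1.301) ≈ 0.097

Effect size d = 0.25 is small by Cohen's convention (0.2/0.5/0.8).

Threshold: power ≥ 0.80 is conventionally adequate.
Power ≈ 0.10 → the study is underpowered (power < 0.80).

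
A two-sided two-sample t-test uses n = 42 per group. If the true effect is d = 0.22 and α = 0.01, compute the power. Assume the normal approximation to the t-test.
Power ≈ 0.06

Power calculation (two-sample t-test, normal approximation):
z_β = d · √(n/2) - z_{α/2}
z_β = 0.22 · √(42/2) - 2.576
z_β = 0.22 · 4.583 - 2.576
z_β = -1.568

Power = Φ(z_β) = Φ(-1.568) ≈ 0.058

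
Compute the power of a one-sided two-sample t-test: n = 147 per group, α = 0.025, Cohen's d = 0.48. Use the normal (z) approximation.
Power ≈ 0.98

Power calculation (two-sample t-test, normal approximation):
z_β = d · √(n/2) - z_α
z_β = 0.48 · √(147/2) - 1.960
z_β = 0.48 · 8.573 - 1.960
z_β = 2.155

Power = Φ(z_β) = Φ(2.155) ≈ 0.984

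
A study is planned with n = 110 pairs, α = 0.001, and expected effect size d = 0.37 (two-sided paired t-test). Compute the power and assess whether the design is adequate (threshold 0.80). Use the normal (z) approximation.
Power ≈ 0.72; the study is underpowered (power < 0.80)

Power calculation (paired t-test, normal approximation):
z_β = d · √n - z_{α/2}
z_β = 0.37 · √110 - 3.291
z_β = 0.37 · 10.488 - 3.291
z_β = 0.590

Power = Φ(z_β) = Φ(0.590) ≈ 0.722

Effect size d = 0.37 is small by Cohen's convention (0.2/0.5/0.8).

Threshold: power ≥ 0.80 is conventionally adequate.
Power ≈ 0.72 → the study is underpowered (power < 0.80).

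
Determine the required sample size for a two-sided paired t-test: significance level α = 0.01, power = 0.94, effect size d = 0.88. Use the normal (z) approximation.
n = 23 pairs

Sample size formula (paired t-test, normal approximation):
n = ((z_{α/2} + z_β) / d)²

z_{α/2} = 2.576 (for α = 0.01, two-sided)
z_β = 1.555 (for power = 0.94)
d = 0.88

n = ((2.576 + 1.555) / 0.88)²
n = (4.694)²
n ≈ 22.03
Round up to the next whole number: n = 23 pairs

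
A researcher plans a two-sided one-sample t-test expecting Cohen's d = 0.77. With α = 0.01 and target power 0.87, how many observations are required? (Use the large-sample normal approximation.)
n = 24

Sample size formula (one-sample t-test, normal approximation):
n = ((z_{α/2} + z_β) / d)²

z_{α/2} = 2.576 (for α = 0.01, two-sided)
z_β = 1.126 (for power = 0.87)
d = 0.77

n = ((2.576 + 1.126) / 0.77)²
n = (4.808)²
n ≈ 23.12
Round up to the next whole number: n = 24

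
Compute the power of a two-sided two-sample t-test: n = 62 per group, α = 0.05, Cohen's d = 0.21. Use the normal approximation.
Power ≈ 0.21

Power calculation (two-sample t-test, normal approximation):
z_β = d · √(n/2) - z_{α/2}
z_β = 0.21 · √(62/2) - 1.960
z_β = 0.21 · 5.568 - 1.960
z_β = -0.791

Power = Φ(z_β) = Φ(-0.791) ≈ 0.215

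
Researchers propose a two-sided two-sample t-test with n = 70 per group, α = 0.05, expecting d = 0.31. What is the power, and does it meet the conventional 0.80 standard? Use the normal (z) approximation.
Power ≈ 0.45; the study is underpowered (power < 0.80)

Power calculation (two-sample t-test, normal approximation):
z_β = d · √(n/2) - z_{α/2}
z_β = 0.31 · √(70/2) - 1.960
z_β = 0.31 · 5.916 - 1.960
z_β = -0.126

Power = Φ(z_β) = Φ(-0.126) ≈ 0.450

Effect size d = 0.31 is small by Cohen's convention (0.2/0.5/0.8).

Threshold: power ≥ 0.80 is conventionally adequate.
Power ≈ 0.45 → the study is underpowered (power < 0.80).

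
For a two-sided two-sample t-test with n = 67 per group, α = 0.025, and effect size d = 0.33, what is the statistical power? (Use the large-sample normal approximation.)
Power ≈ 0.37

Power calculation (two-sample t-test, normal approximation):
z_β = d · √(n/2) - z_{α/2}
z_β = 0.33 · √(67/2) - 2.241
z_β = 0.33 · 5.788 - 2.241
z_β = -0.331

Power = Φ(z_β) = Φ(-0.331) ≈ 0.370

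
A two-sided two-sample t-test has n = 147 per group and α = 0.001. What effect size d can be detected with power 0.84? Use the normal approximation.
d ≈ 0.50

Minimum detectable effect (two-sample t-test, normal approximation):
d = (z_{α/2} + z_β) / √(n/2)
d = (3.291 + 0.994) / √(147/2)
d = 4.285 / 8.573
d ≈ 0.50

By Cohen's convention (0.2 small / 0.5 medium / 0.8 large): medium effect.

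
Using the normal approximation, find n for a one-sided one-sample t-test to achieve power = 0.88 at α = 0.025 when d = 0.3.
n = 110

Sample size formula (one-sample t-test, normal approximation):
n = ((z_α + z_β) / d)²

z_α = 1.960 (for α = 0.025, one-sided)
z_β = 1.175 (for power = 0.88)
d = 0.3

n = ((1.960 + 1.175) / 0.3)²
n = (10.450)²
n ≈ 109.20
Round up to the next whole number: n = 110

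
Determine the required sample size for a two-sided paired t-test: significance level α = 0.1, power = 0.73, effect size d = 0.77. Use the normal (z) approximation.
n = 9 pairs

Sample size formula (paired t-test, normal approximation):
n = ((z_{α/2} + z_β) / d)²

z_{α/2} = 1.645 (for α = 0.1, two-sided)
z_β = 0.613 (for power = 0.73)
d = 0.77

n = ((1.645 + 0.613) / 0.77)²
n = (2.932)²
n ≈ 8.60
Round up to the next whole number: n = 9 pairs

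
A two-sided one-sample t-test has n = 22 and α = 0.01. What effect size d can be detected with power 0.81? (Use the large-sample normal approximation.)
d ≈ 0.74

Minimum detectable effect (one-sample t-test, normal approximation):
d = (z_{α/2} + z_β) / √n
d = (2.576 + 0.878) / √22
d = 3.454 / 4.690
d ≈ 0.74

By Cohen's convention (0.2 small / 0.5 medium / 0.8 large): medium effect.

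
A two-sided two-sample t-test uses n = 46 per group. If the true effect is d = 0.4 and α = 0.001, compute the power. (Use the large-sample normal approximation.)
Power ≈ 0.09

Power calculation (two-sample t-test, normal approximation):
z_β = d · √(n/2) - z_{α/2}
z_β = 0.4 · √(46/2) - 3.291
z_β = 0.4 · 4.796 - 3.291
z_β = -1.372

Power = Φ(z_β) = Φ(-1.372) ≈ 0.085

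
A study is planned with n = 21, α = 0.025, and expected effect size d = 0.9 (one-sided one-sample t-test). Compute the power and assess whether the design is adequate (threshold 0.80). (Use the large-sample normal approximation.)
Power ≈ 0.98; the study is adequately powered (power ≥ 0.80)

Power calculation (one-sample t-test, normal approximation):
z_β = d · √n - z_α
z_β = 0.9 · √21 - 1.960
z_β = 0.9 · 4.583 - 1.960
z_β = 2.164

Power = Φ(z_β) = Φ(2.164) ≈ 0.985

Effect size d = 0.9 is large by Cohen's convention (0.2/0.5/0.8).

Threshold: power ≥ 0.80 is conventionally adequate.
Power ≈ 0.98 → the study is adequately powered (power ≥ 0.80).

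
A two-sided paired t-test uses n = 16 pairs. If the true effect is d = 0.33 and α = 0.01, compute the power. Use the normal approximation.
Power ≈ 0.10

Power calculation (paired t-test, normal approximation):
z_β = d · √n - z_{α/2}
z_β = 0.33 · √16 - 2.576
z_β = 0.33 · 4.000 - 2.576
z_β = -1.256

Power = Φ(z_β) = Φ(-1.256) ≈ 0.105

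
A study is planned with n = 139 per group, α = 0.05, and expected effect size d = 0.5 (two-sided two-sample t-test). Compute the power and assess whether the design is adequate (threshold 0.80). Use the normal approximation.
Power ≈ 0.99; the study is adequately powered (power ≥ 0.80)

Power calculation (two-sample t-test, normal approximation):
z_β = d · √(n/2) - z_{α/2}
z_β = 0.5 · √(139/2) - 1.960
z_β = 0.5 · 8.337 - 1.960
z_β = 2.208

Power = Φ(z_β) = Φ(2.208) ≈ 0.986

Effect size d = 0.5 is medium by Cohen's convention (0.2/0.5/0.8).

Threshold: power ≥ 0.80 is conventionally adequate.
Power ≈ 0.99 → the study is adequately powered (power ≥ 0.80).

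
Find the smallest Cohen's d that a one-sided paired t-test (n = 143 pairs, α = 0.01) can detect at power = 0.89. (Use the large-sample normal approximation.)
d ≈ 0.30

Minimum detectable effect (paired t-test, normal approximation):
d = (z_α + z_β) / √n
d = (2.326 + 1.227) / √143
d = 3.553 / 11.958
d ≈ 0.30

By Cohen's convention (0.2 small / 0.5 medium / 0.8 large): small effect.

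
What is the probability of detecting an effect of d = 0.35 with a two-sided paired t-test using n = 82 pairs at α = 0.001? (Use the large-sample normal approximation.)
Power ≈ 0.45

Power calculation (paired t-test, normal approximation):
z_β = d · √n - z_{α/2}
z_β = 0.35 · √82 - 3.291
z_β = 0.35 · 9.055 - 3.291
z_β = -0.121

Power = Φ(z_β) = Φ(-0.121) ≈ 0.452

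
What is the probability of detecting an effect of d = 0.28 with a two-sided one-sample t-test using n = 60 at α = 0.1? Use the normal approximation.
Power ≈ 0.70

Power calculation (one-sample t-test, normal approximation):
z_β = d · √n - z_{α/2}
z_β = 0.28 · √60 - 1.645
z_β = 0.28 · 7.746 - 1.645
z_β = 0.524

Power = Φ(z_β) = Φ(0.524) ≈ 0.700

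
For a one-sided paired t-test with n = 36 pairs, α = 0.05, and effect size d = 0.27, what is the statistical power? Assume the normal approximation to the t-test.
Power ≈ 0.49

Power calculation (paired t-test, normal approximation):
z_β = d · √n - z_α
z_β = 0.27 · √36 - 1.645
z_β = 0.27 · 6.000 - 1.645
z_β = -0.025

Power = Φ(z_β) = Φ(-0.025) ≈ 0.490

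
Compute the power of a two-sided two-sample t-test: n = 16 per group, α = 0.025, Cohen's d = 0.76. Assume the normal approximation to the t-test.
Power ≈ 0.46

Power calculation (two-sample t-test, normal approximation):
z_β = d · √(n/2) - z_{α/2}
z_β = 0.76 · √(16/2) - 2.241
z_β = 0.76 · 2.828 - 2.241
z_β = -0.092

Power = Φ(z_β) = Φ(-0.092) ≈ 0.463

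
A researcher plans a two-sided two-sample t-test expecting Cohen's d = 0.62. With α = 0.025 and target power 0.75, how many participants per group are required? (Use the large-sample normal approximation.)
n = 45 per group

Sample size formula (two-sample t-test, normal approximation):
n = 2 · ((z_{α/2} + z_β) / d)²

z_{α/2} = 2.241 (for α = 0.025, two-sided)
z_β = 0.674 (for power = 0.75)
d = 0.62

n = 2 · ((2.241 + 0.674) / 0.62)²
n = 2 · (4.702)²
n ≈ 44.22
Round up to the next whole number: n = 45 per group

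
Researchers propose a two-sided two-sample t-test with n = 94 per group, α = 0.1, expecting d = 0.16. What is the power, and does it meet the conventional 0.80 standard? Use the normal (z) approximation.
Power ≈ 0.29; the study is underpowered (power < 0.80)

Power calculation (two-sample t-test, normal approximation):
z_β = d · √(n/2) - z_{α/2}
z_β = 0.16 · √(94/2) - 1.645
z_β = 0.16 · 6.856 - 1.645
z_β = -0.548

Power = Φ(z_β) = Φ(-0.548) ≈ 0.292

Effect size d = 0.16 is very small by Cohen's convention (0.2/0.5/0.8).

Threshold: power ≥ 0.80 is conventionally adequate.
Power ≈ 0.29 → the study is underpowered (power < 0.80).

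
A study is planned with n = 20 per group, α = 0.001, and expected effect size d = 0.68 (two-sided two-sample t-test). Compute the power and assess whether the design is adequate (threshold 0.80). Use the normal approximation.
Power ≈ 0.13; the study is underpowered (power < 0.80)

Power calculation (two-sample t-test, normal approximation):
z_β = d · √(n/2) - z_{α/2}
z_β = 0.68 · √(20/2) - 3.291
z_β = 0.68 · 3.162 - 3.291
z_β = -1.140

Power = Φ(z_β) = Φ(-1.140) ≈ 0.127

Effect size d = 0.68 is medium by Cohen's convention (0.2/0.5/0.8).

Threshold: power ≥ 0.80 is conventionally adequate.
Power ≈ 0.13 → the study is underpowered (power < 0.80).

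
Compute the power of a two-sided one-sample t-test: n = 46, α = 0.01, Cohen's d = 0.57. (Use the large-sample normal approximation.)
Power ≈ 0.90

Power calculation (one-sample t-test, normal approximation):
z_β = d · √n - z_{α/2}
z_β = 0.57 · √46 - 2.576
z_β = 0.57 · 6.782 - 2.576
z_β = 1.290

Power = Φ(z_β) = Φ(1.290) ≈ 0.901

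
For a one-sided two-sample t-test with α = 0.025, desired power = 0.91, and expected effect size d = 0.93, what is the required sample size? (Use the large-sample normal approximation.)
n = 26 per group

Sample size formula (two-sample t-test, normal approximation):
n = 2 · ((z_α + z_β) / d)²

z_α = 1.960 (for α = 0.025, one-sided)
z_β = 1.341 (for power = 0.91)
d = 0.93

n = 2 · ((1.960 + 1.341) / 0.93)²
n = 2 · (3.549)²
n ≈ 25.19
Round up to the next whole number: n = 26 per group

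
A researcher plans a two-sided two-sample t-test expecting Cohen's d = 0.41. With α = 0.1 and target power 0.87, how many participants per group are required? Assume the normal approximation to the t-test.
n = 92 per group

Sample size formula (two-sample t-test, normal approximation):
n = 2 · ((z_{α/2} + z_β) / d)²

z_{α/2} = 1.645 (for α = 0.1, two-sided)
z_β = 1.126 (for power = 0.87)
d = 0.41

n = 2 · ((1.645 + 1.126) / 0.41)²
n = 2 · (6.759)²
n ≈ 91.37
Round up to the next whole number: n = 92 per group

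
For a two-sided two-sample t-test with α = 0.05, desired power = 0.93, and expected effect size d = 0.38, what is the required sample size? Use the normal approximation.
n = 164 per group

Sample size formula (two-sample t-test, normal approximation):
n = 2 · ((z_{α/2} + z_β) / d)²

z_{α/2} = 1.960 (for α = 0.05, two-sided)
z_β = 1.476 (for power = 0.93)
d = 0.38

n = 2 · ((1.960 + 1.476) / 0.38)²
n = 2 · (9.042)²
n ≈ 163.52
Round up to the next whole number: n = 164 per group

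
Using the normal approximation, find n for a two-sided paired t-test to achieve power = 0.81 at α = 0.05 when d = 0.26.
n = 120 pairs

Sample size formula (paired t-test, normal approximation):
n = ((z_{α/2} + z_β) / d)²

z_{α/2} = 1.960 (for α = 0.05, two-sided)
z_β = 0.878 (for power = 0.81)
d = 0.26

n = ((1.960 + 0.878) / 0.26)²
n = (10.915)²
n ≈ 119.14
Round up to the next whole number: n = 120 pairs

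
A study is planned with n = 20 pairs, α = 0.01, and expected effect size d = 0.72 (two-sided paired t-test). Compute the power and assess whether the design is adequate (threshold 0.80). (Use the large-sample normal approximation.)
Power ≈ 0.74; the study is underpowered (power < 0.80)

Power calculation (paired t-test, normal approximation):
z_β = d · √n - z_{α/2}
z_β = 0.72 · √20 - 2.576
z_β = 0.72 · 4.472 - 2.576
z_β = 0.644

Power = Φ(z_β) = Φ(0.644) ≈ 0.740

Effect size d = 0.72 is medium by Cohen's convention (0.2/0.5/0.8).

Threshold: power ≥ 0.80 is conventionally adequate.
Power ≈ 0.74 → the study is underpowered (power < 0.80).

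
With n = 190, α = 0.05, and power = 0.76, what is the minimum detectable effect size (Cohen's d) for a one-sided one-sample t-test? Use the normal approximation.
d ≈ 0.17

Minimum detectable effect (one-sample t-test, normal approximation):
d = (z_α + z_β) / √n
d = (1.645 + 0.706) / √190
d = 2.351 / 13.784
d ≈ 0.17

By Cohen's convention (0.2 small / 0.5 medium / 0.8 large): very small effect.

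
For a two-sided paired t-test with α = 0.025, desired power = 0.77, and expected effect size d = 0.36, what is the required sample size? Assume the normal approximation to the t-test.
n = 69 pairs

Sample size formula (paired t-test, normal approximation):
n = ((z_{α/2} + z_β) / d)²

z_{α/2} = 2.241 (for α = 0.025, two-sided)
z_β = 0.739 (for power = 0.77)
d = 0.36

n = ((2.241 + 0.739) / 0.36)²
n = (8.278)²
n ≈ 68.53
Round up to the next whole number: n = 69 pairs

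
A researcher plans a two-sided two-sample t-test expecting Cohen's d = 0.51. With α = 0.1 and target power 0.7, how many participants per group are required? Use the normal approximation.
n = 37 per group

Sample size formula (two-sample t-test, normal approximation):
n = 2 · ((z_{α/2} + z_β) / d)²

z_{α/2} = 1.645 (for α = 0.1, two-sided)
z_β = 0.524 (for power = 0.7)
d = 0.51

n = 2 · ((1.645 + 0.524) / 0.51)²
n = 2 · (4.253)²
n ≈ 36.18
Round up to the next whole number: n = 37 per group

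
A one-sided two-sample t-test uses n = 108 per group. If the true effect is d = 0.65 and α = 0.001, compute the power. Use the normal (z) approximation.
Power ≈ 0.95

Power calculation (two-sample t-test, normal approximation):
z_β = d · √(n/2) - z_α
z_β = 0.65 · √(108/2) - 3.090
z_β = 0.65 · 7.348 - 3.090
z_β = 1.686

Power = Φ(z_β) = Φ(1.686) ≈ 0.954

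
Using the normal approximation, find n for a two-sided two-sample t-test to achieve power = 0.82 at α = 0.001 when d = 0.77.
n = 60 per group

Sample size formula (two-sample t-test, normal approximation):
n = 2 · ((z_{α/2} + z_β) / d)²

z_{α/2} = 3.291 (for α = 0.001, two-sided)
z_β = 0.915 (for power = 0.82)
d = 0.77

n = 2 · ((3.291 + 0.915) / 0.77)²
n = 2 · (5.462)²
n ≈ 59.67
Round up to the next whole number: n = 60 per group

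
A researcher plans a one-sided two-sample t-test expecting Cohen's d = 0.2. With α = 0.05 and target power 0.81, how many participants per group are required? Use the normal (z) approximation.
n = 319 per group

Sample size formula (two-sample t-test, normal approximation):
n = 2 · ((z_α + z_β) / d)²

z_α = 1.645 (for α = 0.05, one-sided)
z_β = 0.878 (for power = 0.81)
d = 0.2

n = 2 · ((1.645 + 0.878) / 0.2)²
n = 2 · (12.615)²
n ≈ 318.28
Round up to the next whole number: n = 319 per group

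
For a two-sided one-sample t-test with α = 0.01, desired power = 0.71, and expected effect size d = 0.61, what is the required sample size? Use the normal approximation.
n = 27

Sample size formula (one-sample t-test, normal approximation):
n = ((z_{α/2} + z_β) / d)²

z_{α/2} = 2.576 (for α = 0.01, two-sided)
z_β = 0.553 (for power = 0.71)
d = 0.61

n = ((2.576 + 0.553) / 0.61)²
n = (5.130)²
n ≈ 26.32
Round up to the next whole number: n = 27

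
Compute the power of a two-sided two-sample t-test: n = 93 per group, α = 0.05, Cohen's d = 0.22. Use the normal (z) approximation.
Power ≈ 0.32

Power calculation (two-sample t-test, normal approximation):
z_β = d · √(n/2) - z_{α/2}
z_β = 0.22 · √(93/2) - 1.960
z_β = 0.22 · 6.819 - 1.960
z_β = -0.460

Power = Φ(z_β) = Φ(-0.460) ≈ 0.323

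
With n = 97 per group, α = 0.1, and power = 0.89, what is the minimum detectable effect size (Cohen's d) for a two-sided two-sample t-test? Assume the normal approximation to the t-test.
d ≈ 0.41

Minimum detectable effect (two-sample t-test, normal approximation):
d = (z_{α/2} + z_β) / √(n/2)
d = (1.645 + 1.227) / √(97/2)
d = 2.871 / 6.964
d ≈ 0.41

By Cohen's convention (0.2 small / 0.5 medium / 0.8 large): small effect.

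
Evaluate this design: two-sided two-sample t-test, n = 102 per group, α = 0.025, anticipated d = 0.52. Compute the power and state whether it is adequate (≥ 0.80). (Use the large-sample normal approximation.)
Power ≈ 0.93; the study is adequately powered (power ≥ 0.80)

Power calculation (two-sample t-test, normal approximation):
z_β = d · √(n/2) - z_{α/2}
z_β = 0.52 · √(102/2) - 2.241
z_β = 0.52 · 7.141 - 2.241
z_β = 1.472

Power = Φ(z_β) = Φ(1.472) ≈ 0.930

Effect size d = 0.52 is medium by Cohen's convention (0.2/0.5/0.8).

Threshold: power ≥ 0.80 is conventionally adequate.
Power ≈ 0.93 → the study is adequately powered (power ≥ 0.80).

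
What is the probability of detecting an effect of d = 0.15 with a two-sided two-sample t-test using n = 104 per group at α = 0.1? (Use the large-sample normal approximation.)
Power ≈ 0.29

Power calculation (two-sample t-test, normal approximation):
z_β = d · √(n/2) - z_{α/2}
z_β = 0.15 · √(104/2) - 1.645
z_β = 0.15 · 7.211 - 1.645
z_β = -0.563

Power = Φ(z_β) = Φ(-0.563) ≈ 0.287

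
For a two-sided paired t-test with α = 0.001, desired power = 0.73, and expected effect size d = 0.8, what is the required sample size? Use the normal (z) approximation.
n = 24 pairs

Sample size formula (paired t-test, normal approximation):
n = ((z_{α/2} + z_β) / d)²

z_{α/2} = 3.291 (for α = 0.001, two-sided)
z_β = 0.613 (for power = 0.73)
d = 0.8

n = ((3.291 + 0.613) / 0.8)²
n = (4.880)²
n ≈ 23.81
Round up to the next whole number: n = 24 pairs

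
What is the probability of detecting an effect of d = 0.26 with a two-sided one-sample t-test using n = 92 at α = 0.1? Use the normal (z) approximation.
Power ≈ 0.80

Power calculation (one-sample t-test, normal approximation):
z_β = d · √n - z_{α/2}
z_β = 0.26 · √92 - 1.645
z_β = 0.26 · 9.592 - 1.645
z_β = 0.849

Power = Φ(z_β) = Φ(0.849) ≈ 0.802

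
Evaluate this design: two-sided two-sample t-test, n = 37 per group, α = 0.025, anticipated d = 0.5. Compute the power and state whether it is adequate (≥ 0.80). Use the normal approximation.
Power ≈ 0.46; the study is underpowered (power < 0.80)

Power calculation (two-sample t-test, normal approximation):
z_β = d · √(n/2) - z_{α/2}
z_β = 0.5 · √(37/2) - 2.241
z_β = 0.5 · 4.301 - 2.241
z_β = -0.091

Power = Φ(z_β) = Φ(-0.091) ≈ 0.464

Effect size d = 0.5 is medium by Cohen's convention (0.2/0.5/0.8).

Threshold: power ≥ 0.80 is conventionally adequate.
Power ≈ 0.46 → the study is underpowered (power < 0.80).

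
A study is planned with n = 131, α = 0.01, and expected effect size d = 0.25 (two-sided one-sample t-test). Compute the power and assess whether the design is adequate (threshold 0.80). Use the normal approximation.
Power ≈ 0.61; the study is underpowered (power < 0.80)

Power calculation (one-sample t-test, normal approximation):
z_β = d · √n - z_{α/2}
z_β = 0.25 · √131 - 2.576
z_β = 0.25 · 11.446 - 2.576
z_β = 0.286

Power = Φ(z_β) = Φ(0.286) ≈ 0.612

Effect size d = 0.25 is small by Cohen's convention (0.2/0.5/0.8).

Threshold: power ≥ 0.80 is conventionally adequate.
Power ≈ 0.61 → the study is underpowered (power < 0.80).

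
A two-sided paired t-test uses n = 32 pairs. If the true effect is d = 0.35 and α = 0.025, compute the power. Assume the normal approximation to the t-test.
Power ≈ 0.40

Power calculation (paired t-test, normal approximation):
z_β = d · √n - z_{α/2}
z_β = 0.35 · √32 - 2.241
z_β = 0.35 · 5.657 - 2.241
z_β = -0.262

Power = Φ(z_β) = Φ(-0.262) ≈ 0.397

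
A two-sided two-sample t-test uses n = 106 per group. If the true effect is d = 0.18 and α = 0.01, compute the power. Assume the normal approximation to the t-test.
Power ≈ 0.10

Power calculation (two-sample t-test, normal approximation):
z_β = d · √(n/2) - z_{α/2}
z_β = 0.18 · √(106/2) - 2.576
z_β = 0.18 · 7.280 - 2.576
z_β = -1.265

Power = Φ(z_β) = Φ(-1.265) ≈ 0.103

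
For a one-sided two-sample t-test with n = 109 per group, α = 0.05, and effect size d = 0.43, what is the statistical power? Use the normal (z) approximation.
Power ≈ 0.94

Power calculation (two-sample t-test, normal approximation):
z_β = d · √(n/2) - z_α
z_β = 0.43 · √(109/2) - 1.645
z_β = 0.43 · 7.382 - 1.645
z_β = 1.530

Power = Φ(z_β) = Φ(1.530) ≈ 0.937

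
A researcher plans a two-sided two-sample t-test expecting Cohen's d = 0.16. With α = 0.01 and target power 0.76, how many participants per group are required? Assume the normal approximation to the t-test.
n = 842 per group

Sample size formula (two-sample t-test, normal approximation):
n = 2 · ((z_{α/2} + z_β) / d)²

z_{α/2} = 2.576 (for α = 0.01, two-sided)
z_β = 0.706 (for power = 0.76)
d = 0.16

n = 2 · ((2.576 + 0.706) / 0.16)²
n = 2 · (20.513)²
n ≈ 841.57
Round up to the next whole number: n = 842 per group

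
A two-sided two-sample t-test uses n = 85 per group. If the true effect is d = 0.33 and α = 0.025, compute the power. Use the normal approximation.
Power ≈ 0.46

Power calculation (two-sample t-test, normal approximation):
z_β = d · √(n/2) - z_{α/2}
z_β = 0.33 · √(85/2) - 2.241
z_β = 0.33 · 6.519 - 2.241
z_β = -0.090

Power = Φ(z_β) = Φ(-0.090) ≈ 0.464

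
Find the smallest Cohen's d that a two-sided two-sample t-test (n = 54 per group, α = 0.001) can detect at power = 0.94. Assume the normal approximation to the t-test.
d ≈ 0.93

Minimum detectable effect (two-sample t-test, normal approximation):
d = (z_{α/2} + z_β) / √(n/2)
d = (3.291 + 1.555) / √(54/2)
d = 4.845 / 5.196
d ≈ 0.93

By Cohen's convention (0.2 small / 0.5 medium / 0.8 large): large effect.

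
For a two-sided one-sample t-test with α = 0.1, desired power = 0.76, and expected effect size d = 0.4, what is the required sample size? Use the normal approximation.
n = 35

Sample size formula (one-sample t-test, normal approximation):
n = ((z_{α/2} + z_β) / d)²

z_{α/2} = 1.645 (for α = 0.1, two-sided)
z_β = 0.706 (for power = 0.76)
d = 0.4

n = ((1.645 + 0.706) / 0.4)²
n = (5.878)²
n ≈ 34.55
Round up to the next whole number: n = 35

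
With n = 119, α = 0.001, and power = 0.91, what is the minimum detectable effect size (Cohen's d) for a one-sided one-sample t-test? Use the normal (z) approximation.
d ≈ 0.41

Minimum detectable effect (one-sample t-test, normal approximation):
d = (z_α + z_β) / √n
d = (3.090 + 1.341) / √119
d = 4.431 / 10.909
d ≈ 0.41

By Cohen's convention (0.2 small / 0.5 medium / 0.8 large): small effect.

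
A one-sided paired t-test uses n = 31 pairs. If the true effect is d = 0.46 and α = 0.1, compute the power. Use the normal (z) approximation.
Power ≈ 0.90

Power calculation (paired t-test, normal approximation):
z_β = d · √n - z_α
z_β = 0.46 · √31 - 1.282
z_β = 0.46 · 5.568 - 1.282
z_β = 1.280

Power = Φ(z_β) = Φ(1.280) ≈ 0.900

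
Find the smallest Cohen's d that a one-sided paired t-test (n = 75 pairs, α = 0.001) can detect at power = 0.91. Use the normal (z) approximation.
d ≈ 0.51

Minimum detectable effect (paired t-test, normal approximation):
d = (z_α + z_β) / √n
d = (3.090 + 1.341) / √75
d = 4.431 / 8.660
d ≈ 0.51

By Cohen's convention (0.2 small / 0.5 medium / 0.8 large): medium effect.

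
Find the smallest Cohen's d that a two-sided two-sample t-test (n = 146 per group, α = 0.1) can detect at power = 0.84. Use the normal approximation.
d ≈ 0.31

Minimum detectable effect (two-sample t-test, normal approximation):
d = (z_{α/2} + z_β) / √(n/2)
d = (1.645 + 0.994) / √(146/2)
d = 2.639 / 8.544
d ≈ 0.31

By Cohen's convention (0.2 small / 0.5 medium / 0.8 large): small effect.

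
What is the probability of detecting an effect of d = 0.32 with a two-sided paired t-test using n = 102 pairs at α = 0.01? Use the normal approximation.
Power ≈ 0.74

Power calculation (paired t-test, normal approximation):
z_β = d · √n - z_{α/2}
z_β = 0.32 · √102 - 2.576
z_β = 0.32 · 10.100 - 2.576
z_β = 0.656

Power = Φ(z_β) = Φ(0.656) ≈ 0.744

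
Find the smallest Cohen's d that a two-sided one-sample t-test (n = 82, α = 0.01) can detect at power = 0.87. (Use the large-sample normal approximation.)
d ≈ 0.41

Minimum detectable effect (one-sample t-test, normal approximation):
d = (z_{α/2} + z_β) / √n
d = (2.576 + 1.126) / √82
d = 3.702 / 9.055
d ≈ 0.41

By Cohen's convention (0.2 small / 0.5 medium / 0.8 large): small effect.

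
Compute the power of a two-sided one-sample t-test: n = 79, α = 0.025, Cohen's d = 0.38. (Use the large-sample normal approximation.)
Power ≈ 0.87

Power calculation (one-sample t-test, normal approximation):
z_β = d · √n - z_{α/2}
z_β = 0.38 · √79 - 2.241
z_β = 0.38 · 8.888 - 2.241
z_β = 1.136

Power = Φ(z_β) = Φ(1.136) ≈ 0.872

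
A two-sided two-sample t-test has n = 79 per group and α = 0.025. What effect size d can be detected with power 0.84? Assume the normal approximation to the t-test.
d ≈ 0.51

Minimum detectable effect (two-sample t-test, normal approximation):
d = (z_{α/2} + z_β) / √(n/2)
d = (2.241 + 0.994) / √(79/2)
d = 3.236 / 6.285
d ≈ 0.51

By Cohen's convention (0.2 small / 0.5 medium / 0.8 large): medium effect.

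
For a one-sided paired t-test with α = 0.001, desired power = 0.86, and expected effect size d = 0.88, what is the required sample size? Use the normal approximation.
n = 23 pairs

Sample size formula (paired t-test, normal approximation):
n = ((z_α + z_β) / d)²

z_α = 3.090 (for α = 0.001, one-sided)
z_β = 1.080 (for power = 0.86)
d = 0.88

n = ((3.090 + 1.080) / 0.88)²
n = (4.739)²
n ≈ 22.46
Round up to the next whole number: n = 23 pairs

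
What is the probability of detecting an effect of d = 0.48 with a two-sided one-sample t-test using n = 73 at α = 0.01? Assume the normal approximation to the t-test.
Power ≈ 0.94

Power calculation (one-sample t-test, normal approximation):
z_β = d · √n - z_{α/2}
z_β = 0.48 · √73 - 2.576
z_β = 0.48 · 8.544 - 2.576
z_β = 1.525

Power = Φ(z_β) = Φ(1.525) ≈ 0.936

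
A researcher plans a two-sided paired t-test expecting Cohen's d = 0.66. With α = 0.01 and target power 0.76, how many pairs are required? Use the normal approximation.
n = 25 pairs

Sample size formula (paired t-test, normal approximation):
n = ((z_{α/2} + z_β) / d)²

z_{α/2} = 2.576 (for α = 0.01, two-sided)
z_β = 0.706 (for power = 0.76)
d = 0.66

n = ((2.576 + 0.706) / 0.66)²
n = (4.973)²
n ≈ 24.73
Round up to the next whole number: n = 25 pairs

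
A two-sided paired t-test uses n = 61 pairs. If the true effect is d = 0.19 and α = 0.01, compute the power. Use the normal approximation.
Power ≈ 0.14

Power calculation (paired t-test, normal approximation):
z_β = d · √n - z_{α/2}
z_β = 0.19 · √61 - 2.576
z_β = 0.19 · 7.810 - 2.576
z_β = -1.092

Power = Φ(z_β) = Φ(-1.092) ≈ 0.137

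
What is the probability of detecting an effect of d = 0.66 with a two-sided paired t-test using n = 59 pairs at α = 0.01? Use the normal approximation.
Power ≈ 0.99

Power calculation (paired t-test, normal approximation):
z_β = d · √n - z_{α/2}
z_β = 0.66 · √59 - 2.576
z_β = 0.66 · 7.681 - 2.576
z_β = 2.494

Power = Φ(z_β) = Φ(2.494) ≈ 0.994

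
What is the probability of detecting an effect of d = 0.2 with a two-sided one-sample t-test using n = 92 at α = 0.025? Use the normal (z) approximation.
Power ≈ 0.37

Power calculation (one-sample t-test, normal approximation):
z_β = d · √n - z_{α/2}
z_β = 0.2 · √92 - 2.241
z_β = 0.2 · 9.592 - 2.241
z_β = -0.323

Power = Φ(z_β) = Φ(-0.323) ≈ 0.373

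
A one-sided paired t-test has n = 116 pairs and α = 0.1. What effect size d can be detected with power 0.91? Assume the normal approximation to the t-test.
d ≈ 0.24

Minimum detectable effect (paired t-test, normal approximation):
d = (z_α + z_β) / √n
d = (1.282 + 1.341) / √116
d = 2.622 / 10.770
d ≈ 0.24

By Cohen's convention (0.2 small / 0.5 medium / 0.8 large): small effect.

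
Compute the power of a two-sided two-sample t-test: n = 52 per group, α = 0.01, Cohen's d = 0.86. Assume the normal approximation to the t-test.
Power ≈ 0.96

Power calculation (two-sample t-test, normal approximation):
z_β = d · √(n/2) - z_{α/2}
z_β = 0.86 · √(52/2) - 2.576
z_β = 0.86 · 5.099 - 2.576
z_β = 1.809

Power = Φ(z_β) = Φ(1.809) ≈ 0.965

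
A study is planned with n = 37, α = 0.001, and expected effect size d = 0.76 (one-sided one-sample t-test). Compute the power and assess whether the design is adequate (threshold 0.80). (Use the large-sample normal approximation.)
Power ≈ 0.94; the study is adequately powered (power ≥ 0.80)

Power calculation (one-sample t-test, normal approximation):
z_β = d · √n - z_α
z_β = 0.76 · √37 - 3.090
z_β = 0.76 · 6.083 - 3.090
z_β = 1.533

Power = Φ(z_β) = Φ(1.533) ≈ 0.937

Effect size d = 0.76 is medium by Cohen's convention (0.2/0.5/0.8).

Threshold: power ≥ 0.80 is conventionally adequate.
Power ≈ 0.94 → the study is adequately powered (power ≥ 0.80).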